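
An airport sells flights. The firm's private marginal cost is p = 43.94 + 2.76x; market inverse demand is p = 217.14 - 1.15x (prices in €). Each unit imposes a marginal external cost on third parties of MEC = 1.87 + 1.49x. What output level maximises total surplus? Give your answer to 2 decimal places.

x* = 31.73

Social marginal cost = private MC + MEC = 45.81 + 4.25x.
Set SMC = demand: 45.81 + 4.25x = 217.14 - 1.15x → x* = 31.7278.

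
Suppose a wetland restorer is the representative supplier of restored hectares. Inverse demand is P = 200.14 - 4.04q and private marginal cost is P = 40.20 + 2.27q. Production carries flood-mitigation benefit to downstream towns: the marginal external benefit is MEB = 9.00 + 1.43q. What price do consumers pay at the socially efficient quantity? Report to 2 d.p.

P = 60.28

Social marginal cost = private MC − MEB = 31.20 + 0.84q.
Set SMC = demand: 31.20 + 0.84q = 200.14 - 4.04q → q* = 34.6189.
Consumer price on the demand curve at q*: 200.14 − 4.04×34.6189 = 60.2796.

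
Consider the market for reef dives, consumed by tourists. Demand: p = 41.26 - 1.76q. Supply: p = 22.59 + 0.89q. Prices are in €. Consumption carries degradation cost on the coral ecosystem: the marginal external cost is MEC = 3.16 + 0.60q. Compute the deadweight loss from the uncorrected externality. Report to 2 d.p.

DWL = €8.40

Market equilibrium (private): 22.59 + 0.89q = 41.26 - 1.76q → q_m = 7.0453.
Social marginal benefit = demand − MEC = 38.10 - 2.36q.
Set SMB = MC: 38.10 - 2.36q = 22.59 + 0.89q → q* = 4.7723.
The welfare-loss triangle has base |q_m − q*| and height MEC(q_m) (the vertical gap between SMB and MC is zero at q* and MEC at q_m).
DWL = ½ × 2.2730 × 7.3872 = 8.3956.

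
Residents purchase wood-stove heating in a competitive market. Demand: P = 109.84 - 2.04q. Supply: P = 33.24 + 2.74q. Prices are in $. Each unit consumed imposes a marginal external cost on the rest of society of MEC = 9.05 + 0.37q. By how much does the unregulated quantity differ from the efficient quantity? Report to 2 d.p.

2.91 units

Market equilibrium (private): 33.24 + 2.74q = 109.84 - 2.04q → q_m = 16.0251.
Social marginal benefit = demand − MEC = 100.79 - 2.41q.
Set SMB = MC: 100.79 - 2.41q = 33.24 + 2.74q → q* = 13.1165.
Gap = |16.0251 − 13.1165| = 2.9086.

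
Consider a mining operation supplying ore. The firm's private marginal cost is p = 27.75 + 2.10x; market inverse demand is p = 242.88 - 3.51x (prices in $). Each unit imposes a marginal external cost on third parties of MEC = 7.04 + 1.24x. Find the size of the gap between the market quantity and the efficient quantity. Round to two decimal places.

7.97 units

Market equilibrium (private): 27.75 + 2.10x = 242.88 - 3.51x → x_m = 38.3476.
Social marginal cost = private MC + MEC = 34.79 + 3.34x.
Set SMC = demand: 34.79 + 3.34x = 242.88 - 3.51x → x* = 30.3781.
Gap = |38.3476 − 30.3781| = 7.9695.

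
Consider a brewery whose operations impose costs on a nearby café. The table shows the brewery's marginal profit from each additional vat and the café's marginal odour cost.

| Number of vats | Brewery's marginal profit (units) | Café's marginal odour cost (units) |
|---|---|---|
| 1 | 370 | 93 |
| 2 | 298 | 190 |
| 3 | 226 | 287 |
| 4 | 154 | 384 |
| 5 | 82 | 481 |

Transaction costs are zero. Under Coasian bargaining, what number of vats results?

Bargaining reaches the level where marginal profit last exceeds marginal odour cost.
That holds through level 2 (298 ≥ 190) but not at 3 (226 < 287).

2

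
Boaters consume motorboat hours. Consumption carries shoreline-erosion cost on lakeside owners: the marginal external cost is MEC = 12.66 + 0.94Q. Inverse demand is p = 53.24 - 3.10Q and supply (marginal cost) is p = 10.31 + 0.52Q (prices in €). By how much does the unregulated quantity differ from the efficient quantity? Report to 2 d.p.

5.22 units

Market equilibrium (private): 10.31 + 0.52Q = 53.24 - 3.10Q → Q_m = 11.8591.
Social marginal benefit = demand − MEC = 40.58 - 4.04Q.
Set SMB = MC: 40.58 - 4.04Q = 10.31 + 0.52Q → Q* = 6.6382.
Gap = |11.8591 − 6.6382| = 5.2209.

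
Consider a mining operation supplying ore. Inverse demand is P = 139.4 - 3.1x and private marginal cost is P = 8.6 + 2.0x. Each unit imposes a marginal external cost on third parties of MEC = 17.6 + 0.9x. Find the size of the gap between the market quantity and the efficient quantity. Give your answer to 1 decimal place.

6.8 units

Market equilibrium (private): 8.6 + 2.0x = 139.4 - 3.1x → x_m = 25.6471.
Social marginal cost = private MC + MEC = 26.2 + 2.9x.
Set SMC = demand: 26.2 + 2.9x = 139.4 - 3.1x → x* = 18.8667.
Gap = |25.6471 − 18.8667| = 6.7804.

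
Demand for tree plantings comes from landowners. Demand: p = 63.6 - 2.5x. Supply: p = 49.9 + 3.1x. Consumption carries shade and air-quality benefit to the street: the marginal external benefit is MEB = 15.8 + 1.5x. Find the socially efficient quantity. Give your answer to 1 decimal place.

Social marginal benefit = demand + MEB = 79.4 - x.
Set SMB = MC: 79.4 - x = 49.9 + 3.1x → x* = 7.1951.

x* = 7.2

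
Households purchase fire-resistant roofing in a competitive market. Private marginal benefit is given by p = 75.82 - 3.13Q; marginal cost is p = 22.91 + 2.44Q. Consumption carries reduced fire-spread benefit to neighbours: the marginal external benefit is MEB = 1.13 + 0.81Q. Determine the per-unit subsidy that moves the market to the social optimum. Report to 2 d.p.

Social marginal benefit = demand + MEB = 76.95 - 2.32Q.
Set SMB = MC: 76.95 - 2.32Q = 22.91 + 2.44Q → Q* = 11.3529.
The Pigouvian subsidy equals MEB at Q*: 1.13 + 0.81×11.3529 = 10.3258.

subsidy = 10.33 per unit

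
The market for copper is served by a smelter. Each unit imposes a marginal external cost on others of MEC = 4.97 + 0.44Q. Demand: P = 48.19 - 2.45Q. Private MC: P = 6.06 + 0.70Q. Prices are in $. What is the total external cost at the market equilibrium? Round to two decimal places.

Market equilibrium (private): 6.06 + 0.70Q = 48.19 - 2.45Q → Q_m = 13.3746.
Total external cost = ∫₀^{Q_m} (4.97 + 0.44Q) dQ = 4.97×13.3746 + ½×0.44×13.3746² = 105.8253.

$105.83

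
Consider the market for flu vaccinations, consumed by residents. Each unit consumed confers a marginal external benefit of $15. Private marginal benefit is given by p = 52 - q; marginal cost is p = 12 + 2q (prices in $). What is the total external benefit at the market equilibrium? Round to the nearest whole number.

Market equilibrium (private): 12 + 2q = 52 - q → q_m = 13.3333.
Total external benefit = MEB × q_m = 15 × 13.3333 = 199.9995.

$200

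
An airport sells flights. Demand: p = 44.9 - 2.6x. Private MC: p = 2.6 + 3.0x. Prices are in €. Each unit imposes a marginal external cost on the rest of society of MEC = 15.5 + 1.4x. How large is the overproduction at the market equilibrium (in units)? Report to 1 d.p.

Market equilibrium (private): 2.6 + 3.0x = 44.9 - 2.6x → x_m = 7.5536.
Social marginal cost = private MC + MEC = 18.1 + 4.4x.
Set SMC = demand: 18.1 + 4.4x = 44.9 - 2.6x → x* = 3.8286.
Gap = |7.5536 − 3.8286| = 3.7250.

3.7 units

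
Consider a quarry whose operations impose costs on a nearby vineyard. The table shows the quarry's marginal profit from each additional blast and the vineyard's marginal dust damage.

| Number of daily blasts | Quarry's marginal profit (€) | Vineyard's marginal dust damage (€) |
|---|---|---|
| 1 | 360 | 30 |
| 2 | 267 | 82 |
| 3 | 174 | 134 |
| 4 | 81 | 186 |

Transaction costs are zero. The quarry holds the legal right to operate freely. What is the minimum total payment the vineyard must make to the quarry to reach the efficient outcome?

Left alone the quarry would choose level 4 (marginal profit stays positive).
Efficient level: k* = 3 (marginal profit ≥ marginal dust damage through 3).
The vineyard must at least cover the quarry's forgone profit from cutting 4→3: 81 = 81.

€81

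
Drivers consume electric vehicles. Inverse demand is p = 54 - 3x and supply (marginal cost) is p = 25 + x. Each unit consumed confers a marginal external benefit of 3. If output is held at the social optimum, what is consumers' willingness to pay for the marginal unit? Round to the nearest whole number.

Social marginal benefit = demand + MEB = 57 - 3x.
Set SMB = MC: 57 - 3x = 25 + x → x* = 8.0000.
Consumer price on the demand curve at x*: 54 − 3×8.0000 = 30.0000.

P = 30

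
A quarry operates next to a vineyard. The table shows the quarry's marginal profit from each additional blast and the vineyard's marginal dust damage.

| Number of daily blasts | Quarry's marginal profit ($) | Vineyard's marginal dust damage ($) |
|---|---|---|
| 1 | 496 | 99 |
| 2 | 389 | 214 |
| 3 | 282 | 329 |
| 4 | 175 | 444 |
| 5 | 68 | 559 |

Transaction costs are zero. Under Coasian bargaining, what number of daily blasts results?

2

Bargaining reaches the level where marginal profit last exceeds marginal dust damage.
That holds through level 2 (389 ≥ 214) but not at 3 (282 < 329).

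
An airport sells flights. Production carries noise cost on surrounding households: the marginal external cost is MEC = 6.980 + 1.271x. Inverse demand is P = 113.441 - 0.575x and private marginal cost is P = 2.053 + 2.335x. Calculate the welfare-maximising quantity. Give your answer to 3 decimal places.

x* = 24.972

Social marginal cost = private MC + MEC = 9.033 + 3.606x.
Set SMC = demand: 9.033 + 3.606x = 113.441 - 0.575x → x* = 24.9720.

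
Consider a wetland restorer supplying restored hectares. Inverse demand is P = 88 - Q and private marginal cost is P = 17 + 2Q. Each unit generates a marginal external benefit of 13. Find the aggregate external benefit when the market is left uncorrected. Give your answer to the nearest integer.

Market equilibrium (private): 17 + 2Q = 88 - Q → Q_m = 23.6667.
Total external benefit = MEB × Q_m = 13 × 23.6667 = 307.6671.

308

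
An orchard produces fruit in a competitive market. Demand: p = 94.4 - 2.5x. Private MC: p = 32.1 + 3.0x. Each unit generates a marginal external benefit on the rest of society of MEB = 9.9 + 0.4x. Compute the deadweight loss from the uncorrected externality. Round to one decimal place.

Market equilibrium (private): 32.1 + 3.0x = 94.4 - 2.5x → x_m = 11.3273.
Social marginal cost = private MC − MEB = 22.2 + 2.6x.
Set SMC = demand: 22.2 + 2.6x = 94.4 - 2.5x → x* = 14.1569.
The loss is the area between SMC and demand from x* to x_m; with linear curves that's a triangle of height MEB(x_m).
DWL = ½ × 2.8296 × 14.4309 = 20.4168.

DWL = 20.4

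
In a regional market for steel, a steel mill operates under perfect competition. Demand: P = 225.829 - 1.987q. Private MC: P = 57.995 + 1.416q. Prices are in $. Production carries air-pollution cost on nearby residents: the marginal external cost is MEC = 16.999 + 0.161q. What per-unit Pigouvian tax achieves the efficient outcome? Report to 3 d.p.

Social marginal cost = private MC + MEC = 74.994 + 1.577q.
Set SMC = demand: 74.994 + 1.577q = 225.829 - 1.987q → q* = 42.3218.
The Pigouvian tax equals MEC at q*: 16.999 + 0.161×42.3218 = 23.8128.

tax = $23.813 per unit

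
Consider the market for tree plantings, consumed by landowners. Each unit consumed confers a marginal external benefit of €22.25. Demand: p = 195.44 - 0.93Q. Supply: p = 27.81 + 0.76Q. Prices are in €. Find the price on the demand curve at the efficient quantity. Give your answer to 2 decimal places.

P = €90.95

Social marginal benefit = demand + MEB = 217.69 - 0.93Q.
Set SMB = MC: 217.69 - 0.93Q = 27.81 + 0.76Q → Q* = 112.3550.
Consumer price on the demand curve at Q*: 195.44 − 0.93×112.3550 = 90.9499.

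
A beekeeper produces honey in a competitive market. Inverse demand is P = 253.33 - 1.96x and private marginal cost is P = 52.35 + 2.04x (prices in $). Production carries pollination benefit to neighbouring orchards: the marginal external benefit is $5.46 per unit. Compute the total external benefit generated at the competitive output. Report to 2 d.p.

Market equilibrium (private): 52.35 + 2.04x = 253.33 - 1.96x → x_m = 50.2450.
Total external benefit = MEB × x_m = 5.46 × 50.2450 = 274.3377.

$274.34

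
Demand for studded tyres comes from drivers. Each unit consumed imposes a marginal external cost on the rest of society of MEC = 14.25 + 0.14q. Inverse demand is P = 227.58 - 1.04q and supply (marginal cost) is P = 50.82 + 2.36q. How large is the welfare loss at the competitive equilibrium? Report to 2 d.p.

Market equilibrium (private): 50.82 + 2.36q = 227.58 - 1.04q → q_m = 51.9882.
Social marginal benefit = demand − MEC = 213.33 - 1.18q.
Set SMB = MC: 213.33 - 1.18q = 50.82 + 2.36q → q* = 45.9068.
Between q* and q_m the wedge MC − SMB runs linearly from 0 to MEC(q_m), so the loss is a triangle.
DWL = ½ × 6.0814 × 21.5284 = 65.4614.

DWL = 65.46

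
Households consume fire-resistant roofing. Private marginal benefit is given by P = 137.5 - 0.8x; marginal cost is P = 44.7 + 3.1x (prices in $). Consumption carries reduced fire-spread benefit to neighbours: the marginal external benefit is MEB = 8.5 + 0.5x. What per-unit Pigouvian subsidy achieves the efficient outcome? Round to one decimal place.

Social marginal benefit = demand + MEB = 146.0 - 0.3x.
Set SMB = MC: 146.0 - 0.3x = 44.7 + 3.1x → x* = 29.7941.
The Pigouvian subsidy equals MEB at x*: 8.5 + 0.5×29.7941 = 23.3971.

subsidy = $23.4 per unit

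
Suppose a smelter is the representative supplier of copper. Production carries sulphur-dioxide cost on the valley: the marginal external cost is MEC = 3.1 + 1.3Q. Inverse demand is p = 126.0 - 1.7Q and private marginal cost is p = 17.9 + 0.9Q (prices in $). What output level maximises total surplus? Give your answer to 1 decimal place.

Q* = 26.9

Social marginal cost = private MC + MEC = 21.0 + 2.2Q.
Set SMC = demand: 21.0 + 2.2Q = 126.0 - 1.7Q → Q* = 26.9231.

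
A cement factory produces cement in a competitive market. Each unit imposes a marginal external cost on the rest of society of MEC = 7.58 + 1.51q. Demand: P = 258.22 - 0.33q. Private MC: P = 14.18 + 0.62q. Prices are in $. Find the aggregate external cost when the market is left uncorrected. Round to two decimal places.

Market equilibrium (private): 14.18 + 0.62q = 258.22 - 0.33q → q_m = 256.8842.
Total external cost = ∫₀^{q_m} (7.58 + 1.51q) dq = 7.58×256.8842 + ½×1.51×256.8842² = 51769.2489.

$51769.25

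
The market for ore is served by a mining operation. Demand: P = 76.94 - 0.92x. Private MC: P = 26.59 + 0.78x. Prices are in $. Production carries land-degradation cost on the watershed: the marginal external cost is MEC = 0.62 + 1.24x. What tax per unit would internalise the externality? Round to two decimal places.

Social marginal cost = private MC + MEC = 27.21 + 2.02x.
Set SMC = demand: 27.21 + 2.02x = 76.94 - 0.92x → x* = 16.9150.
The Pigouvian tax equals MEC at x*: 0.62 + 1.24×16.9150 = 21.5946.

tax = $21.59 per unit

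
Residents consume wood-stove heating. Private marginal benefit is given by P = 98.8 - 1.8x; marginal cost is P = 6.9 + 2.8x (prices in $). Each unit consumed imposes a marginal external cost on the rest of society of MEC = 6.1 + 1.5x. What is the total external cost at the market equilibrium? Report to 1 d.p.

$421.2

Market equilibrium (private): 6.9 + 2.8x = 98.8 - 1.8x → x_m = 19.9783.
Total external cost = ∫₀^{x_m} (6.1 + 1.5x) dx = 6.1×19.9783 + ½×1.5×19.9783² = 421.2170.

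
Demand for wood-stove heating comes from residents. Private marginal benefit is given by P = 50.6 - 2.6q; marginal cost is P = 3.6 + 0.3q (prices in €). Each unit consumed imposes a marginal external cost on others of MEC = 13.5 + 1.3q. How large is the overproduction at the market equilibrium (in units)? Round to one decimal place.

Market equilibrium (private): 3.6 + 0.3q = 50.6 - 2.6q → q_m = 16.2069.
Social marginal benefit = demand − MEC = 37.1 - 3.9q.
Set SMB = MC: 37.1 - 3.9q = 3.6 + 0.3q → q* = 7.9762.
Gap = |16.2069 − 7.9762| = 8.2307.

8.2 units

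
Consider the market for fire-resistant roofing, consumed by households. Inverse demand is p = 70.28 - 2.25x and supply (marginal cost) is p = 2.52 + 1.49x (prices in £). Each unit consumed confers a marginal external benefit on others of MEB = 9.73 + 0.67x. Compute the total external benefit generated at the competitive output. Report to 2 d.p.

£286.25

Market equilibrium (private): 2.52 + 1.49x = 70.28 - 2.25x → x_m = 18.1176.
Total external benefit = ∫₀^{x_m} (9.73 + 0.67x) dx = 9.73×18.1176 + ½×0.67×18.1176² = 286.2471.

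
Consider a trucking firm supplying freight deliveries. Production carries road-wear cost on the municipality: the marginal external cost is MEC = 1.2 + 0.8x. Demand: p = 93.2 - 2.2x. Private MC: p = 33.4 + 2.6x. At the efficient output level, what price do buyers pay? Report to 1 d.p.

P = 70.2

Social marginal cost = private MC + MEC = 34.6 + 3.4x.
Set SMC = demand: 34.6 + 3.4x = 93.2 - 2.2x → x* = 10.4643.
Consumer price on the demand curve at x*: 93.2 − 2.2×10.4643 = 70.1785.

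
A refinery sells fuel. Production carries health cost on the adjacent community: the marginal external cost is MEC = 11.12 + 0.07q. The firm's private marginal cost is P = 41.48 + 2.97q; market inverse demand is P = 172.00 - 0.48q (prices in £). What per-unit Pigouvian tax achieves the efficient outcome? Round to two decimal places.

Social marginal cost = private MC + MEC = 52.60 + 3.04q.
Set SMC = demand: 52.60 + 3.04q = 172.00 - 0.48q → q* = 33.9205.
The Pigouvian tax equals MEC at q*: 11.12 + 0.07×33.9205 = 13.4944.

tax = £13.49 per unit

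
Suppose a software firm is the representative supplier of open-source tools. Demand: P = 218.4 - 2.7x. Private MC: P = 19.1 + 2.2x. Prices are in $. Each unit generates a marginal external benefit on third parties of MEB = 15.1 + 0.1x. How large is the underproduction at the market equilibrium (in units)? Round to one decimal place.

Market equilibrium (private): 19.1 + 2.2x = 218.4 - 2.7x → x_m = 40.6735.
Social marginal cost = private MC − MEB = 4.0 + 2.1x.
Set SMC = demand: 4.0 + 2.1x = 218.4 - 2.7x → x* = 44.6667.
Gap = |40.6735 − 44.6667| = 3.9932.

4.0 units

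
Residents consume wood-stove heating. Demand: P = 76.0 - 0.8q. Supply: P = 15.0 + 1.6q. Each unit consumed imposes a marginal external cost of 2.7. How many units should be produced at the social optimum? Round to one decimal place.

q* = 24.3

Social marginal benefit = demand − MEC = 73.3 - 0.8q.
Set SMB = MC: 73.3 - 0.8q = 15.0 + 1.6q → q* = 24.2917.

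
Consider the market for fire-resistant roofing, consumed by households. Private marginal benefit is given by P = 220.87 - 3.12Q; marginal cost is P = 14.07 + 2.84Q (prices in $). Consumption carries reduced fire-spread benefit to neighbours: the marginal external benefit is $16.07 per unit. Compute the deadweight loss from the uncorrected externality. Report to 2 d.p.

Market equilibrium (private): 14.07 + 2.84Q = 220.87 - 3.12Q → Q_m = 34.6980.
Social marginal benefit = demand + MEB = 236.94 - 3.12Q.
Set SMB = MC: 236.94 - 3.12Q = 14.07 + 2.84Q → Q* = 37.3943.
Between Q* and Q_m the wedge SMB − MC runs linearly from 0 to MEB(Q_m), so the loss is a triangle.
DWL = ½ × 2.6963 × 16.0700 = 21.6648.

DWL = $21.66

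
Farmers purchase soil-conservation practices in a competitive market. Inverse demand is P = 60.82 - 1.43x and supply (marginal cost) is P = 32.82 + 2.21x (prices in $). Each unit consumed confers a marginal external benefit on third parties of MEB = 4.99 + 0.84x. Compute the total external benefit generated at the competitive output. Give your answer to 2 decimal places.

$63.24

Market equilibrium (private): 32.82 + 2.21x = 60.82 - 1.43x → x_m = 7.6923.
Total external benefit = ∫₀^{x_m} (4.99 + 0.84x) dx = 4.99×7.6923 + ½×0.84×7.6923² = 63.2366.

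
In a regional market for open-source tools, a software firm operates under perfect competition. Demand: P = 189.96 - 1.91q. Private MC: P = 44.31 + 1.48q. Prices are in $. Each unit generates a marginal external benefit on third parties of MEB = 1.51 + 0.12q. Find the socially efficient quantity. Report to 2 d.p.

q* = 45.00

Social marginal cost = private MC − MEB = 42.80 + 1.36q.
Set SMC = demand: 42.80 + 1.36q = 189.96 - 1.91q → q* = 45.0031.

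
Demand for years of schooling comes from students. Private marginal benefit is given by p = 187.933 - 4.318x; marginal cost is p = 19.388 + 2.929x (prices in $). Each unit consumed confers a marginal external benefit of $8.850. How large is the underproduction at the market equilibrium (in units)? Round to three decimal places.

1.221 units

Market equilibrium (private): 19.388 + 2.929x = 187.933 - 4.318x → x_m = 23.2572.
Social marginal benefit = demand + MEB = 196.783 - 4.318x.
Set SMB = MC: 196.783 - 4.318x = 19.388 + 2.929x → x* = 24.4784.
Gap = |23.2572 − 24.4784| = 1.2212.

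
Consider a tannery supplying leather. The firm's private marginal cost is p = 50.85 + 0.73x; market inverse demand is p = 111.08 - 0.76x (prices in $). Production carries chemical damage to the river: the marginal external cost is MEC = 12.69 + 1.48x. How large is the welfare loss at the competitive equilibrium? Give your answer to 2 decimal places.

Market equilibrium (private): 50.85 + 0.73x = 111.08 - 0.76x → x_m = 40.4228.
Social marginal cost = private MC + MEC = 63.54 + 2.21x.
Set SMC = demand: 63.54 + 2.21x = 111.08 - 0.76x → x* = 16.0067.
The welfare-loss triangle has base |x_m − x*| and height MEC(x_m) (the vertical gap between SMC and demand is zero at x* and MEC at x_m).
DWL = ½ × 24.4161 × 72.5158 = 885.2765.

DWL = $885.28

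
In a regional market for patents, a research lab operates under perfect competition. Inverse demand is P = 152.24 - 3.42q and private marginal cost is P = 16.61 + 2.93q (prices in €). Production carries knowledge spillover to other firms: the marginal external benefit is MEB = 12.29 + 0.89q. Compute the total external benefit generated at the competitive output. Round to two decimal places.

€465.52

Market equilibrium (private): 16.61 + 2.93q = 152.24 - 3.42q → q_m = 21.3591.
Total external benefit = ∫₀^{q_m} (12.29 + 0.89q) dq = 12.29×21.3591 + ½×0.89×21.3591² = 465.5173.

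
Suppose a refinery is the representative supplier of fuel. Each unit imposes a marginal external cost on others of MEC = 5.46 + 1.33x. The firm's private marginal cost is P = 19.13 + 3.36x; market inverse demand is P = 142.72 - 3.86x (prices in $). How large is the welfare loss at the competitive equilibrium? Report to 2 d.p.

Market equilibrium (private): 19.13 + 3.36x = 142.72 - 3.86x → x_m = 17.1177.
Social marginal cost = private MC + MEC = 24.59 + 4.69x.
Set SMC = demand: 24.59 + 4.69x = 142.72 - 3.86x → x* = 13.8164.
Height of the DWL triangle at x_m is SMC(x_m) − demand(x_m) = MEC(x_m) = 28.2266.
DWL = ½ × 3.3013 × 28.2266 = 46.5922.

DWL = $46.59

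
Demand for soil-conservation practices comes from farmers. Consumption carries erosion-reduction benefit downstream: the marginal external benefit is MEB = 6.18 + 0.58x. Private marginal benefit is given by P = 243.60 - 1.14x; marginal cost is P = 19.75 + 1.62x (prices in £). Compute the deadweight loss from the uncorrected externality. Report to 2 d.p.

DWL = £649.65

Market equilibrium (private): 19.75 + 1.62x = 243.60 - 1.14x → x_m = 81.1051.
Social marginal benefit = demand + MEB = 249.78 - 0.56x.
Set SMB = MC: 249.78 - 0.56x = 19.75 + 1.62x → x* = 105.5183.
The loss is the area between SMB and MC from x* to x_m; with linear curves that's a triangle of height MEB(x_m).
DWL = ½ × 24.4132 × 53.2209 = 649.6462.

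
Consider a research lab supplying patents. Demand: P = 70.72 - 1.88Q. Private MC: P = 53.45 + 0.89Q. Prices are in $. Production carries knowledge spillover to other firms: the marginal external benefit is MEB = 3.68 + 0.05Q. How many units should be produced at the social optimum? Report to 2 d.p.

Q* = 7.70

Social marginal cost = private MC − MEB = 49.77 + 0.84Q.
Set SMC = demand: 49.77 + 0.84Q = 70.72 - 1.88Q → Q* = 7.7022.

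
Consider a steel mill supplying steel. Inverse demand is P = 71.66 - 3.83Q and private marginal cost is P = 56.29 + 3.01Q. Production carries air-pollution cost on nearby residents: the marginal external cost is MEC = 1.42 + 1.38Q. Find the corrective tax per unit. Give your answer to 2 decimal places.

tax = 3.76 per unit

Social marginal cost = private MC + MEC = 57.71 + 4.39Q.
Set SMC = demand: 57.71 + 4.39Q = 71.66 - 3.83Q → Q* = 1.6971.
The Pigouvian tax equals MEC at Q*: 1.42 + 1.38×1.6971 = 3.7620.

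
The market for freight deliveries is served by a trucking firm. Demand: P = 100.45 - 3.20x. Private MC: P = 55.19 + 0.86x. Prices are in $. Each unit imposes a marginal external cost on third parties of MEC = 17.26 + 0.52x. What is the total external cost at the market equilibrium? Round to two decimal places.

$224.72

Market equilibrium (private): 55.19 + 0.86x = 100.45 - 3.20x → x_m = 11.1478.
Total external cost = ∫₀^{x_m} (17.26 + 0.52x) dx = 17.26×11.1478 + ½×0.52×11.1478² = 224.7221.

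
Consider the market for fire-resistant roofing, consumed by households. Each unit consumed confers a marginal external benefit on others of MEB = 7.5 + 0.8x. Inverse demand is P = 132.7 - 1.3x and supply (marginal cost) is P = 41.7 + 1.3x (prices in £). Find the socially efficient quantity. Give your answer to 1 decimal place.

Social marginal benefit = demand + MEB = 140.2 - 0.5x.
Set SMB = MC: 140.2 - 0.5x = 41.7 + 1.3x → x* = 54.7222.

x* = 54.7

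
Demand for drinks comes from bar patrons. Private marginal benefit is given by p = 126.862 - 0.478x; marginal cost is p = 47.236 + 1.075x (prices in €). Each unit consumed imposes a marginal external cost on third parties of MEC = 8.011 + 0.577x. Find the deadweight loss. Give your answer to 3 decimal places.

Market equilibrium (private): 47.236 + 1.075x = 126.862 - 0.478x → x_m = 51.2724.
Social marginal benefit = demand − MEC = 118.851 - 1.055x.
Set SMB = MC: 118.851 - 1.055x = 47.236 + 1.075x → x* = 33.6221.
Height of the DWL triangle at x_m is MC(x_m) − SMB(x_m) = MEC(x_m) = 37.5952.
DWL = ½ × 17.6503 × 37.5952 = 331.7833.

DWL = €331.783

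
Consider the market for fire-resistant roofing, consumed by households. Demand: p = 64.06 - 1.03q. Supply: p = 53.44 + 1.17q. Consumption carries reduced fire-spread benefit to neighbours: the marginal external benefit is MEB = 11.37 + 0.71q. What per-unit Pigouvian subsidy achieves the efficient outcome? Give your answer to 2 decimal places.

subsidy = 21.85 per unit

Social marginal benefit = demand + MEB = 75.43 - 0.32q.
Set SMB = MC: 75.43 - 0.32q = 53.44 + 1.17q → q* = 14.7584.
The Pigouvian subsidy equals MEB at q*: 11.37 + 0.71×14.7584 = 21.8485.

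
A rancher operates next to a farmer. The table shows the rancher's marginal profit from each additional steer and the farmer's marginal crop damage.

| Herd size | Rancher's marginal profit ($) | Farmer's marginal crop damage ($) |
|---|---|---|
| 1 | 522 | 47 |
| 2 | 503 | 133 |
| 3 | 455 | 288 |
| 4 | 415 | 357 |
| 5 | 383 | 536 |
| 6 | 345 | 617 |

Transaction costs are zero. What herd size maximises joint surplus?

4

Bargaining reaches the level where marginal profit last exceeds marginal crop damage.
That holds through level 4 (415 ≥ 357) but not at 5 (383 < 536).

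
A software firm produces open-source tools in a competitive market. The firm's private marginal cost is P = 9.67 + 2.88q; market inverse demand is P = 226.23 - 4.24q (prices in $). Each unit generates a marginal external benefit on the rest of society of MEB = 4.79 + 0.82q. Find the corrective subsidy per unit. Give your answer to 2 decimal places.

subsidy = $33.60 per unit

Social marginal cost = private MC − MEB = 4.88 + 2.06q.
Set SMC = demand: 4.88 + 2.06q = 226.23 - 4.24q → q* = 35.1349.
The Pigouvian subsidy equals MEB at q*: 4.79 + 0.82×35.1349 = 33.6006.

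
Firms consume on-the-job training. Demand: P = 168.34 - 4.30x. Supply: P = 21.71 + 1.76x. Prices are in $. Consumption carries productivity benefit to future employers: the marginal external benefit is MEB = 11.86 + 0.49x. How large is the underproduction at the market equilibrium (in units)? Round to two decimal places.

4.26 units

Market equilibrium (private): 21.71 + 1.76x = 168.34 - 4.30x → x_m = 24.1964.
Social marginal benefit = demand + MEB = 180.20 - 3.81x.
Set SMB = MC: 180.20 - 3.81x = 21.71 + 1.76x → x* = 28.4542.
Gap = |24.1964 − 28.4542| = 4.2578.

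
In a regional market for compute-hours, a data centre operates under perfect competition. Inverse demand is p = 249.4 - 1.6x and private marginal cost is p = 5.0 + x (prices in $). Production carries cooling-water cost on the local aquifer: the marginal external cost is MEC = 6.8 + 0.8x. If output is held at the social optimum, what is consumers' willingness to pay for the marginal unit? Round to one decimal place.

P = $137.6

Social marginal cost = private MC + MEC = 11.8 + 1.8x.
Set SMC = demand: 11.8 + 1.8x = 249.4 - 1.6x → x* = 69.8824.
Consumer price on the demand curve at x*: 249.4 − 1.6×69.8824 = 137.5882.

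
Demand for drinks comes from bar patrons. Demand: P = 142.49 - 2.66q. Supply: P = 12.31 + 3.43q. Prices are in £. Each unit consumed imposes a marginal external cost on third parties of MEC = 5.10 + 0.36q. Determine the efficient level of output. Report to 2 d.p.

q* = 19.39

Social marginal benefit = demand − MEC = 137.39 - 3.02q.
Set SMB = MC: 137.39 - 3.02q = 12.31 + 3.43q → q* = 19.3922.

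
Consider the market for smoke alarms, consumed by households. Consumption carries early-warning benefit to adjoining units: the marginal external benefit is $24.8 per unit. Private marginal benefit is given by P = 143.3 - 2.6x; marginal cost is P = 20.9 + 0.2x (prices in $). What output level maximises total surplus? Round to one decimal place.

x* = 52.6

Social marginal benefit = demand + MEB = 168.1 - 2.6x.
Set SMB = MC: 168.1 - 2.6x = 20.9 + 0.2x → x* = 52.5714.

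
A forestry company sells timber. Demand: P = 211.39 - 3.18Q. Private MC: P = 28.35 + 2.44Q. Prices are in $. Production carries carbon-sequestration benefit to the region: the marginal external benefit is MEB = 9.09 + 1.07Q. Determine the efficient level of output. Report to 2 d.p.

Social marginal cost = private MC − MEB = 19.26 + 1.37Q.
Set SMC = demand: 19.26 + 1.37Q = 211.39 - 3.18Q → Q* = 42.2264.

Q* = 42.23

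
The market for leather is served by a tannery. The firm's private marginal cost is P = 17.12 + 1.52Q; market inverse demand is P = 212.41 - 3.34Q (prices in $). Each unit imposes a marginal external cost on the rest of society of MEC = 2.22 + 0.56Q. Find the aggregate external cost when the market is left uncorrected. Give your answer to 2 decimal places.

$541.32

Market equilibrium (private): 17.12 + 1.52Q = 212.41 - 3.34Q → Q_m = 40.1831.
Total external cost = ∫₀^{Q_m} (2.22 + 0.56Q) dQ = 2.22×40.1831 + ½×0.56×40.1831² = 541.3173.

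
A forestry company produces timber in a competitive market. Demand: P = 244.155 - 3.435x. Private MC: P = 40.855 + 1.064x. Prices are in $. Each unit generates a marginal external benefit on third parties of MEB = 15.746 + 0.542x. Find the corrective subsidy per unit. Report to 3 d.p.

Social marginal cost = private MC − MEB = 25.109 + 0.522x.
Set SMC = demand: 25.109 + 0.522x = 244.155 - 3.435x → x* = 55.3566.
The Pigouvian subsidy equals MEB at x*: 15.746 + 0.542×55.3566 = 45.7493.

subsidy = $45.749 per unit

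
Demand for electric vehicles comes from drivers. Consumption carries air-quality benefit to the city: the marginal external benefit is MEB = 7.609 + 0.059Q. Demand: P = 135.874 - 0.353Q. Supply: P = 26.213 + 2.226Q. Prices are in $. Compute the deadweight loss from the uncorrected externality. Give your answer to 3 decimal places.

DWL = $20.311

Market equilibrium (private): 26.213 + 2.226Q = 135.874 - 0.353Q → Q_m = 42.5207.
Social marginal benefit = demand + MEB = 143.483 - 0.294Q.
Set SMB = MC: 143.483 - 0.294Q = 26.213 + 2.226Q → Q* = 46.5357.
The loss is the area between SMB and MC from Q* to Q_m; with linear curves that's a triangle of height MEB(Q_m).
DWL = ½ × 4.0150 × 10.1177 = 20.3113.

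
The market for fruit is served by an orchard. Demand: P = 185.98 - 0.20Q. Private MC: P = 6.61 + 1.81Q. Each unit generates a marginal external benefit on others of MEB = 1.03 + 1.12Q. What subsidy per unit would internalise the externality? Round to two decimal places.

subsidy = 228.05 per unit

Social marginal cost = private MC − MEB = 5.58 + 0.69Q.
Set SMC = demand: 5.58 + 0.69Q = 185.98 - 0.20Q → Q* = 202.6966.
The Pigouvian subsidy equals MEB at Q*: 1.03 + 1.12×202.6966 = 228.0502.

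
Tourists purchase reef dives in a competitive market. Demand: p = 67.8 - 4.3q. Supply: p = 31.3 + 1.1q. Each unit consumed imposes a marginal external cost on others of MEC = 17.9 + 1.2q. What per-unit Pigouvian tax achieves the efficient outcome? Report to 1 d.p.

tax = 21.3 per unit

Social marginal benefit = demand − MEC = 49.9 - 5.5q.
Set SMB = MC: 49.9 - 5.5q = 31.3 + 1.1q → q* = 2.8182.
The Pigouvian tax equals MEC at q*: 17.9 + 1.2×2.8182 = 21.2818.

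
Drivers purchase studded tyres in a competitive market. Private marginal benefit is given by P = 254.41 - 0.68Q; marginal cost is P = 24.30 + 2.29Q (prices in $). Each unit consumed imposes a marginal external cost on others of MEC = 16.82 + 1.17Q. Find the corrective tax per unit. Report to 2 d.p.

Social marginal benefit = demand − MEC = 237.59 - 1.85Q.
Set SMB = MC: 237.59 - 1.85Q = 24.30 + 2.29Q → Q* = 51.5193.
The Pigouvian tax equals MEC at Q*: 16.82 + 1.17×51.5193 = 77.0976.

tax = $77.10 per unit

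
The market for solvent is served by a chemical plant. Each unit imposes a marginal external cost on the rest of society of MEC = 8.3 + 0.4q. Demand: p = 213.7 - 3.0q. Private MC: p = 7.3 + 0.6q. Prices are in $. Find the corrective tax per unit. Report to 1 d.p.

Social marginal cost = private MC + MEC = 15.6 + q.
Set SMC = demand: 15.6 + q = 213.7 - 3.0q → q* = 49.5250.
The Pigouvian tax equals MEC at q*: 8.3 + 0.4×49.5250 = 28.1100.

tax = $28.1 per unit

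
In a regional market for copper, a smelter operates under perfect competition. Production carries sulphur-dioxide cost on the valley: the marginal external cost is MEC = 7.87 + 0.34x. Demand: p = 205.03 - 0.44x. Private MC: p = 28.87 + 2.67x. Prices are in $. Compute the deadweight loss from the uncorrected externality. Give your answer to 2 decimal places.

DWL = $106.66

Market equilibrium (private): 28.87 + 2.67x = 205.03 - 0.44x → x_m = 56.6431.
Social marginal cost = private MC + MEC = 36.74 + 3.01x.
Set SMC = demand: 36.74 + 3.01x = 205.03 - 0.44x → x* = 48.7797.
The loss is the area between SMC and demand from x* to x_m; with linear curves that's a triangle of height MEC(x_m).
DWL = ½ × 7.8634 × 27.1286 = 106.6615.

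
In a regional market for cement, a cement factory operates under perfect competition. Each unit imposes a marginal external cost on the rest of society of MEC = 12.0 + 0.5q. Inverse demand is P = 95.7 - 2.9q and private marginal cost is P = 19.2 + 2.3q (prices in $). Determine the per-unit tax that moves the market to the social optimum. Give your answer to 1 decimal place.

Social marginal cost = private MC + MEC = 31.2 + 2.8q.
Set SMC = demand: 31.2 + 2.8q = 95.7 - 2.9q → q* = 11.3158.
The Pigouvian tax equals MEC at q*: 12.0 + 0.5×11.3158 = 17.6579.

tax = $17.7 per unit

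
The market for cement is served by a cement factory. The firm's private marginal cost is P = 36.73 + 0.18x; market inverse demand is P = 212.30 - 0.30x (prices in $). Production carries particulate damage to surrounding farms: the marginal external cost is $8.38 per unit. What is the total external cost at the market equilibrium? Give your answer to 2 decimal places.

$3065.16

Market equilibrium (private): 36.73 + 0.18x = 212.30 - 0.30x → x_m = 365.7708.
Total external cost = MEC × x_m = 8.38 × 365.7708 = 3065.1593.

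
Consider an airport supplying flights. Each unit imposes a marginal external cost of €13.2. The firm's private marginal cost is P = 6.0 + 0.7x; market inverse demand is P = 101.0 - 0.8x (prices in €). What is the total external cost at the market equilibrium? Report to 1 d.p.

€836.0

Market equilibrium (private): 6.0 + 0.7x = 101.0 - 0.8x → x_m = 63.3333.
Total external cost = MEC × x_m = 13.2 × 63.3333 = 835.9996.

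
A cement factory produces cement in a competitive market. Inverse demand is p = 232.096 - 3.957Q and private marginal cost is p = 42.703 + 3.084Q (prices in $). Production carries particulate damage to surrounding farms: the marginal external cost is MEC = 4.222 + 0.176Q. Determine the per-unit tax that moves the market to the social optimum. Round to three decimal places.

Social marginal cost = private MC + MEC = 46.925 + 3.260Q.
Set SMC = demand: 46.925 + 3.260Q = 232.096 - 3.957Q → Q* = 25.6576.
The Pigouvian tax equals MEC at Q*: 4.222 + 0.176×25.6576 = 8.7377.

tax = $8.738 per unit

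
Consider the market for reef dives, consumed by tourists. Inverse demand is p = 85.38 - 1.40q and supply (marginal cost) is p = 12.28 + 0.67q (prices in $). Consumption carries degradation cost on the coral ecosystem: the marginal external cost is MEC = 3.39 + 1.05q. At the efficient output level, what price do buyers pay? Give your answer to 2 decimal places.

Social marginal benefit = demand − MEC = 81.99 - 2.45q.
Set SMB = MC: 81.99 - 2.45q = 12.28 + 0.67q → q* = 22.3429.
Consumer price on the demand curve at q*: 85.38 − 1.40×22.3429 = 54.0999.

P = $54.10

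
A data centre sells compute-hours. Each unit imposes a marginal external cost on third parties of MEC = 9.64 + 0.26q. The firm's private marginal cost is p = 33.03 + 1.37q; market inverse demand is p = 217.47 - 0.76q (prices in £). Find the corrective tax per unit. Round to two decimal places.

tax = £28.66 per unit

Social marginal cost = private MC + MEC = 42.67 + 1.63q.
Set SMC = demand: 42.67 + 1.63q = 217.47 - 0.76q → q* = 73.1381.
The Pigouvian tax equals MEC at q*: 9.64 + 0.26×73.1381 = 28.6559.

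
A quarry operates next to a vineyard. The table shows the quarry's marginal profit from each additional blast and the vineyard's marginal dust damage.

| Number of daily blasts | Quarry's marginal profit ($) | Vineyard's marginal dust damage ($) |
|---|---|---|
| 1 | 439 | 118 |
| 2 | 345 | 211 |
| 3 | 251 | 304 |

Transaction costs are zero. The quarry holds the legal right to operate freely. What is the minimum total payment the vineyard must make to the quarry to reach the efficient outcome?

$251

Left alone the quarry would choose level 3 (marginal profit stays positive).
Efficient level: k* = 2 (marginal profit ≥ marginal dust damage through 2).
The vineyard must at least cover the quarry's forgone profit from cutting 3→2: 251 = 251.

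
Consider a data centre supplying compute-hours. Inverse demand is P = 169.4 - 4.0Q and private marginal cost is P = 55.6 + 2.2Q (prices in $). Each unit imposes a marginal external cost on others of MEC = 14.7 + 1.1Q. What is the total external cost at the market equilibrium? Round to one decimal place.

Market equilibrium (private): 55.6 + 2.2Q = 169.4 - 4.0Q → Q_m = 18.3548.
Total external cost = ∫₀^{Q_m} (14.7 + 1.1Q) dQ = 14.7×18.3548 + ½×1.1×18.3548² = 455.1098.

$455.1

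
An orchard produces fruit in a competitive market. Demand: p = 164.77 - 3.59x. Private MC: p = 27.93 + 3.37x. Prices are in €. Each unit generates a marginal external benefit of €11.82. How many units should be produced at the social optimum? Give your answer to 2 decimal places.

x* = 21.36

Social marginal cost = private MC − MEB = 16.11 + 3.37x.
Set SMC = demand: 16.11 + 3.37x = 164.77 - 3.59x → x* = 21.3592.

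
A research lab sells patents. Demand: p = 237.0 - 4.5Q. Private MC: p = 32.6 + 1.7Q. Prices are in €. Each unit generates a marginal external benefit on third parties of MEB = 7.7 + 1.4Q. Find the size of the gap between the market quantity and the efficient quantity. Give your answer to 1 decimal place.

Market equilibrium (private): 32.6 + 1.7Q = 237.0 - 4.5Q → Q_m = 32.9677.
Social marginal cost = private MC − MEB = 24.9 + 0.3Q.
Set SMC = demand: 24.9 + 0.3Q = 237.0 - 4.5Q → Q* = 44.1875.
Gap = |32.9677 − 44.1875| = 11.2198.

11.2 units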